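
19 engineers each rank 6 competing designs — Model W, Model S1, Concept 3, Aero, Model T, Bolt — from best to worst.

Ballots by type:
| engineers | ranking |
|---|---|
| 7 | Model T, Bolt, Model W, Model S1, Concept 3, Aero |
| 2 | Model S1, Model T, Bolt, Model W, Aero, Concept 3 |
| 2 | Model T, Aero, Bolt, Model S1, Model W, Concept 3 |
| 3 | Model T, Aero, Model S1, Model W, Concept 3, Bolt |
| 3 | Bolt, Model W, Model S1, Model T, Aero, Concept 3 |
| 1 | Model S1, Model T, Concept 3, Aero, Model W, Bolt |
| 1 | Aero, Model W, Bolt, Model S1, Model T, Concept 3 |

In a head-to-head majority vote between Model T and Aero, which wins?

Ballots ranking Model T above Aero: 7 + 2 + 2 + 3 + 3 + 1 = 18.
Ballots ranking Aero above Model T: 19 − 18 = 1.
Model T wins the head-to-head 18–1.

Model T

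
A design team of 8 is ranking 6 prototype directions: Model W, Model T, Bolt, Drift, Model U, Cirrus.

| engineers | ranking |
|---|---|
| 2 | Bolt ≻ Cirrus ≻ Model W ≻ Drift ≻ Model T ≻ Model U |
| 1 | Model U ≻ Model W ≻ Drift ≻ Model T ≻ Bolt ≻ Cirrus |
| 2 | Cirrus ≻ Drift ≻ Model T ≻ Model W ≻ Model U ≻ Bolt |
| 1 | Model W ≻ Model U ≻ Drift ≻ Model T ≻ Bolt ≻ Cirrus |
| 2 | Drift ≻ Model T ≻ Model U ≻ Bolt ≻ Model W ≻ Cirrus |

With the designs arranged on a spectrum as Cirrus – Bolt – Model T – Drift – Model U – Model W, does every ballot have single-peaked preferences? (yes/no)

no

Axis positions: Cirrus=1, Bolt=2, Model T=3, Drift=4, Model U=5, Model W=6.
Bloc 1: ranking walks positions 2-1-6-4-3-5; Model W is ranked above Model T even though Model T lies between Model W and the peak Bolt on the axis — preferences dip and rise again. Not single-peaked.
Bloc 2 (peak Model U at position 5): ranking walks positions 5-6-4-3-2-1, expanding outward from the peak — single-peaked.
Bloc 3: ranking walks positions 1-4-3-6-5-2; Drift is ranked above Bolt even though Bolt lies between Drift and the peak Cirrus on the axis — preferences dip and rise again. Not single-peaked.
Bloc 4 (peak Model W at position 6): ranking walks positions 6-5-4-3-2-1, expanding outward from the peak — single-peaked.
Bloc 5 (peak Drift at position 4): ranking walks positions 4-3-5-2-6-1, expanding outward from the peak — single-peaked.
Bloc 1 violates single-peakedness, so the profile is not single-peaked on this axis.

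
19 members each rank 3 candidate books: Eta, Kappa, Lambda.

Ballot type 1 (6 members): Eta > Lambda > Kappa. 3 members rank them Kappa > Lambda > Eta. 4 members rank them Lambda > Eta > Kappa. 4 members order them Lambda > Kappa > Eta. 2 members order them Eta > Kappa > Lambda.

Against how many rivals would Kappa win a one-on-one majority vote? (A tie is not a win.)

Kappa against each rival (19 members):
Kappa–Eta: Eta 12–7.
Kappa vs Lambda: 5 to 14, Lambda.
Kappa beats no one; loses to Eta, Lambda — 0 pairwise wins.

0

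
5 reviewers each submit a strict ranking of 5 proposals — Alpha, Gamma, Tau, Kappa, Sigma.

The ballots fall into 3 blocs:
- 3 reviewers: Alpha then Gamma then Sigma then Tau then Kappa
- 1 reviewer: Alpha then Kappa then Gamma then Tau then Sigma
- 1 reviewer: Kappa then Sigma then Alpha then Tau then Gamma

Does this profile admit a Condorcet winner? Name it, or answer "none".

Alpha

Head-to-head results (5 reviewers):
Alpha–Gamma: Alpha 5–0.
Alpha–Tau: Alpha 5–0.
Alpha vs Kappa: Alpha wins 4–1.
Alpha vs Sigma: Alpha wins 4–1.
Gamma vs Tau: Gamma, 4–1.
Gamma vs Kappa: Gamma wins 3–2.
Gamma–Sigma: Gamma 4–1.
Tau–Kappa: Tau 3–2.
Tau vs Sigma: Sigma wins 4–1.
Kappa vs Sigma: Sigma, 3–2.
Alpha wins every pairwise contest, so Alpha is the Condorcet winner.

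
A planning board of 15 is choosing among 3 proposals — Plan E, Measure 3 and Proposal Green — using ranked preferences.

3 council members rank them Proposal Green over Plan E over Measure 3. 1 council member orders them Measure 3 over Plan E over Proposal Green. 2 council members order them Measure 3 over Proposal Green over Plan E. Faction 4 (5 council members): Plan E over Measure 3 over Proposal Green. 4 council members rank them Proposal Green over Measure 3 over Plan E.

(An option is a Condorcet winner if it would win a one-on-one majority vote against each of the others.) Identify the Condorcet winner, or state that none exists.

Pairwise majorities:
Plan E vs Measure 3: 8 to 7, Plan E.
Plan E vs Proposal Green: 1+5 = 6 for Plan E, 9 for Proposal Green — Proposal Green by 9–6.
Measure 3 vs Proposal Green: 8 to 7, Measure 3.
Each option drops at least one matchup (Plan E loses to Proposal Green; Measure 3 loses to Plan E; Proposal Green loses to Measure 3); the cycle Plan E → Measure 3 → Proposal Green → Plan E rules out a Condorcet winner.

none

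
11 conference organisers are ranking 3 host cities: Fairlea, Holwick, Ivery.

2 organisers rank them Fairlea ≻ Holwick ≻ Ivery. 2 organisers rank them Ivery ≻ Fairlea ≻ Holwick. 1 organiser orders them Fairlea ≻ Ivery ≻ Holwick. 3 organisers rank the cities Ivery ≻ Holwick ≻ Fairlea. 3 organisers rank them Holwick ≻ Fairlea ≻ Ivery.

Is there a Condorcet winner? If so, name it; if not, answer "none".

Check each pair by majority over 11 ballots:
Fairlea vs Holwick: Holwick, 6–5.
Fairlea–Ivery: Fairlea 6–5.
Holwick vs Ivery: Ivery wins 6–5.
No city is unbeaten: Fairlea loses to Holwick; Holwick loses to Ivery; Ivery loses to Fairlea. In particular Fairlea → Ivery → Holwick → Fairlea is a majority cycle — no Condorcet winner exists.

none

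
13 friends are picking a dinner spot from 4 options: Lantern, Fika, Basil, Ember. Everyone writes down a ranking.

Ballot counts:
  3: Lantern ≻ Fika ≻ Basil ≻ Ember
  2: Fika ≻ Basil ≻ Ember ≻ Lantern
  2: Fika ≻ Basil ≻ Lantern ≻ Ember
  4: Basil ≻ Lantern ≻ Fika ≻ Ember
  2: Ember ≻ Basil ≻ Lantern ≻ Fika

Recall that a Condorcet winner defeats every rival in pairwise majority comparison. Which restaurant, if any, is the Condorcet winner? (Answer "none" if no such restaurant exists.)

Head-to-head results (13 friends):
Lantern–Fika: Lantern 9–4.
Lantern vs Basil: Basil, 10–3.
Lantern vs Ember: Lantern wins 9–4.
Fika vs Basil: Fika, 7–6.
Fika–Ember: Fika 11–2.
Basil vs Ember: Basil wins 11–2.
Every restaurant loses at least once (Lantern loses to Basil; Fika loses to Lantern; Basil loses to Fika; Ember loses to Lantern). The majority relation contains the cycle Lantern beats Fika beats Basil beats Lantern, so there is no Condorcet winner.

none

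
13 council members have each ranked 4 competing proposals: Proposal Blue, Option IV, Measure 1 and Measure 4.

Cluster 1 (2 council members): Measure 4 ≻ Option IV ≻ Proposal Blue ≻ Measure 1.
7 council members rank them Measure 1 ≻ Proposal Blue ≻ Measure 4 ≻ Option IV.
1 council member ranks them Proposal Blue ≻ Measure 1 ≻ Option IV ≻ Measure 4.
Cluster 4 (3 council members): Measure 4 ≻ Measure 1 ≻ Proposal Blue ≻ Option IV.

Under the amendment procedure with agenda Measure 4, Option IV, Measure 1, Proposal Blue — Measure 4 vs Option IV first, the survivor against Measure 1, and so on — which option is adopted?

Round 1: Measure 4 vs Option IV — 12–1, Measure 4 advances.
Round 2: Measure 4 vs Measure 1 — 5–8, Measure 1 advances.
Round 3: Measure 1 vs Proposal Blue — 10–3, Measure 1 advances.
Measure 1 survives the agenda.

Measure 1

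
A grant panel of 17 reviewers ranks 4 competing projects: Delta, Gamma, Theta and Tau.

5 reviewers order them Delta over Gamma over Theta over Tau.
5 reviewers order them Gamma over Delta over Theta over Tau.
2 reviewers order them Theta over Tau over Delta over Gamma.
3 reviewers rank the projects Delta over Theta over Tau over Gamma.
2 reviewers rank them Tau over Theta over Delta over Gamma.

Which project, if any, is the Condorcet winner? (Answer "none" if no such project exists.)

Check each pair by majority over 17 ballots:
Delta vs Gamma: Delta is ranked higher on 5+2+3+2 = 12 ballots, Gamma on 5. Delta wins 12–5.
Delta vs Theta: Delta preferred on 5+5+3 = 13 ballots; Delta wins 13–4.
Delta vs Tau: Delta is ranked higher on 5+5+3 = 13 ballots, Tau on 4. Delta wins 13–4.
Gamma vs Theta: Gamma is ranked higher on 5+5 = 10 ballots, Theta on 7. Gamma wins 10–7.
Gamma vs Tau: 10 to 7, Gamma.
Theta vs Tau: 15 to 2, Theta.
Only Delta has no losses; Delta is the Condorcet winner.

Delta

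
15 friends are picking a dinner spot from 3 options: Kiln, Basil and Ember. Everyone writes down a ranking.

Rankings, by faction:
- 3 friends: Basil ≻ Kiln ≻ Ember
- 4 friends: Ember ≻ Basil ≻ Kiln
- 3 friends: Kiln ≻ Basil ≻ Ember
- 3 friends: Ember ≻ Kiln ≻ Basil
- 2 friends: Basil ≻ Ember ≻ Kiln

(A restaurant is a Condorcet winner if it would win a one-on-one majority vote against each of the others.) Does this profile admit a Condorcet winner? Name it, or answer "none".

Head-to-head results (15 friends):
Kiln vs Basil: Basil, 9–6.
Kiln vs Ember: Kiln is ranked higher on 3+3 = 6 ballots, Ember on 9. Ember wins 9–6.
Basil vs Ember: 8 to 7, Basil.
Basil wins every pairwise contest, so Basil is the Condorcet winner.

Basil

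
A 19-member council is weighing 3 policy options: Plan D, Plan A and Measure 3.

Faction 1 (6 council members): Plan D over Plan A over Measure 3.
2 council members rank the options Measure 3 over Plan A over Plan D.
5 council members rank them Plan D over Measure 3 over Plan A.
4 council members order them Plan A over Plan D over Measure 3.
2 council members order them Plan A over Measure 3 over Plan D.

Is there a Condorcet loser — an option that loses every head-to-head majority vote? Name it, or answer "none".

Head-to-head results (19 council members):
Plan D vs Plan A: Plan D, 11–8.
Plan D vs Measure 3: Plan D, 15–4.
Plan A vs Measure 3: 12 to 7, Plan A.
Measure 3 is beaten in every head-to-head and is the Condorcet loser.

Measure 3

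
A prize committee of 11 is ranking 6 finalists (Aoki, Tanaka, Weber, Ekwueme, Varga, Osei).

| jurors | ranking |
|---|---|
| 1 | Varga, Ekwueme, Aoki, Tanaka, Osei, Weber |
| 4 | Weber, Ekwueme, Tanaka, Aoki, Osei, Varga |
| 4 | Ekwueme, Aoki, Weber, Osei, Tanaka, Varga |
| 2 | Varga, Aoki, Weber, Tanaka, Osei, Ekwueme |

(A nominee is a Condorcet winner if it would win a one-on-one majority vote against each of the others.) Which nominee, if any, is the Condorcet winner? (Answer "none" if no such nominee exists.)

none

Head-to-head results (11 jurors):
Aoki vs Tanaka: Aoki wins 7–4.
Aoki vs Weber: Aoki, 7–4.
Aoki vs Ekwueme: Ekwueme, 9–2.
Aoki vs Varga: Aoki, 8–3.
Aoki vs Osei: Aoki wins 11–0.
Tanaka–Weber: Weber 10–1.
Tanaka–Ekwueme: Ekwueme 9–2.
Tanaka vs Varga: Tanaka wins 8–3.
Tanaka–Osei: Tanaka 7–4.
Weber vs Ekwueme: Weber, 6–5.
Weber vs Varga: Weber wins 8–3.
Weber vs Osei: Weber wins 10–1.
Ekwueme–Varga: Ekwueme 8–3.
Ekwueme–Osei: Ekwueme 9–2.
Varga vs Osei: Osei, 8–3.
Each nominee drops at least one matchup (Aoki loses to Ekwueme; Tanaka loses to Aoki; Weber loses to Aoki; Ekwueme loses to Weber; Varga loses to Aoki; Osei loses to Aoki); the cycle Aoki beats Weber beats Ekwueme beats Aoki rules out a Condorcet winner.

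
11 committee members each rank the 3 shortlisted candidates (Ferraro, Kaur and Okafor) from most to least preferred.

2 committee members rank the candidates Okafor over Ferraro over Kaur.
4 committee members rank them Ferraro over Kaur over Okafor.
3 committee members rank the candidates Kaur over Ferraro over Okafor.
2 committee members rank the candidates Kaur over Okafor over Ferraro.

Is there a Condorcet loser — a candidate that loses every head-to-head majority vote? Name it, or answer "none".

Pairwise majorities:
Ferraro vs Kaur: Ferraro, 6–5.
Ferraro vs Okafor: Ferraro, 7–4.
Kaur vs Okafor: 4+3+2 = 9 for Kaur, 2 for Okafor — Kaur by 9–2.
Okafor loses to every other candidate — it is the Condorcet loser.

Okafor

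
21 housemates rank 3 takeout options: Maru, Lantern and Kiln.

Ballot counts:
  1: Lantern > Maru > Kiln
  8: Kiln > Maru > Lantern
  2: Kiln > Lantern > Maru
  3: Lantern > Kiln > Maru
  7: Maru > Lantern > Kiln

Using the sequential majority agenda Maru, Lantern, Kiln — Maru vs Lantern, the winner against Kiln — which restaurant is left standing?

Kiln

Round 1: Maru vs Lantern — 15–6, Maru advances.
Round 2: Maru vs Kiln — 8–13, Kiln advances.
The agenda winner is Kiln.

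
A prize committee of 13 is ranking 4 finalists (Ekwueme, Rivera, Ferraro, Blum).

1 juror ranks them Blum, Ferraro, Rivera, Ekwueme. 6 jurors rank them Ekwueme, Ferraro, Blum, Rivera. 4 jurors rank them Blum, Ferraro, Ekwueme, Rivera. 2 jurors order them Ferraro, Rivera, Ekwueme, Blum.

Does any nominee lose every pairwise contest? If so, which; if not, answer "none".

Head-to-head results (13 jurors):
Ekwueme vs Rivera: Ekwueme, 10–3.
Ekwueme vs Ferraro: Ferraro wins 7–6.
Ekwueme–Blum: Ekwueme 8–5.
Rivera vs Ferraro: Ferraro wins 13–0.
Rivera vs Blum: Blum wins 11–2.
Ferraro vs Blum: Ferraro, 8–5.
Rivera is beaten in every head-to-head and is the Condorcet loser.

Rivera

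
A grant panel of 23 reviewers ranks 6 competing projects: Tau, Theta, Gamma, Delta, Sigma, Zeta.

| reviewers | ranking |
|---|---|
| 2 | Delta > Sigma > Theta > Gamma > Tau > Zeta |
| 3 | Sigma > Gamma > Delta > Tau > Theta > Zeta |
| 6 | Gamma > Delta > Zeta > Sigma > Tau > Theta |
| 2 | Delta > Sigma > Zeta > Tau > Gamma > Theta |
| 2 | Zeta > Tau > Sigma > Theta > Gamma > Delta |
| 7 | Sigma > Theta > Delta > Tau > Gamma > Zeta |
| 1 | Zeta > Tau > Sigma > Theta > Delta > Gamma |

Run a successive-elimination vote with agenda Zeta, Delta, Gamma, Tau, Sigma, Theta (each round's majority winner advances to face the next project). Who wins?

Round 1: Zeta vs Delta — 3–20, Delta advances.
Round 2: Delta vs Gamma — 12–11, Delta advances.
Round 3: Delta vs Tau — 20–3, Delta advances.
Round 4: Delta vs Sigma — 10–13, Sigma advances.
Round 5: Sigma vs Theta — 23–0, Sigma advances.
The agenda winner is Sigma.

Sigma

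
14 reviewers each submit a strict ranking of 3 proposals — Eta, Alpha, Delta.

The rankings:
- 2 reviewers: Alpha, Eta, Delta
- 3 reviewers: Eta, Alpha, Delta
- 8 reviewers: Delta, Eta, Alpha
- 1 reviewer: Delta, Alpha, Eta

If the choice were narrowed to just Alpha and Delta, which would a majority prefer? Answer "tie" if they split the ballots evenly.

Delta

Ballots ranking Alpha above Delta: 2 + 3 = 5.
Ballots ranking Delta above Alpha: 14 − 5 = 9.
Delta wins the head-to-head 9–5.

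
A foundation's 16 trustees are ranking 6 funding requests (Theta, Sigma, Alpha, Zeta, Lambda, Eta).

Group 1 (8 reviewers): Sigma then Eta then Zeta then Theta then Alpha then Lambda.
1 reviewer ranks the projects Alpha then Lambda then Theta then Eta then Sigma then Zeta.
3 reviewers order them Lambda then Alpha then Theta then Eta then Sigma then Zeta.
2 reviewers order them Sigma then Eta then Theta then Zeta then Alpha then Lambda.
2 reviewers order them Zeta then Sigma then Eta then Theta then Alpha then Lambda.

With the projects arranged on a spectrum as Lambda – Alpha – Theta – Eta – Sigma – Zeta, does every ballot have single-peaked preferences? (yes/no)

yes

Axis positions: Lambda=1, Alpha=2, Theta=3, Eta=4, Sigma=5, Zeta=6.
Group 1 (peak Sigma at position 5): ranking walks positions 5-4-6-3-2-1, expanding outward from the peak — single-peaked.
Group 2 (peak Alpha at position 2): ranking walks positions 2-1-3-4-5-6, expanding outward from the peak — single-peaked.
Group 3 (peak Lambda at position 1): ranking walks positions 1-2-3-4-5-6, expanding outward from the peak — single-peaked.
Group 4 (peak Sigma at position 5): ranking walks positions 5-4-3-6-2-1, expanding outward from the peak — single-peaked.
Group 5 (peak Zeta at position 6): ranking walks positions 6-5-4-3-2-1, expanding outward from the peak — single-peaked.
Every ranking is single-peaked on this axis.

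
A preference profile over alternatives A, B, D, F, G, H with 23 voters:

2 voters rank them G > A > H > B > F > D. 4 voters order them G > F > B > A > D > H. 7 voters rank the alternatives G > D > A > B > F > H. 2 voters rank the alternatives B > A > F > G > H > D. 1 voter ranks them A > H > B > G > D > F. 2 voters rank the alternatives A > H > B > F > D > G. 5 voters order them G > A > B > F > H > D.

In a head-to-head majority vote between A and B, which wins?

Ballots ranking A above B: 2 + 7 + 1 + 2 + 5 = 17.
Ballots ranking B above A: 23 − 17 = 6.
A wins the head-to-head 17–6.

A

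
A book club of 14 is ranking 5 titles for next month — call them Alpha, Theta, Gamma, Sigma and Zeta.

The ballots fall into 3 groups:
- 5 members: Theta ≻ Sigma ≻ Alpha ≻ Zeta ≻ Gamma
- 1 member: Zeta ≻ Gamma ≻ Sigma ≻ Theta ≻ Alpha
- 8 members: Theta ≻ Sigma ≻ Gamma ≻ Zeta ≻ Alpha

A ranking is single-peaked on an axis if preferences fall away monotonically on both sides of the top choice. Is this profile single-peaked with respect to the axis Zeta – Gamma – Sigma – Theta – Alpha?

no

Axis positions: Zeta=1, Gamma=2, Sigma=3, Theta=4, Alpha=5.
Group 1: ranking walks positions 4-3-5-1-2; Zeta is ranked above Gamma even though Gamma lies between Zeta and the peak Theta on the axis — preferences dip and rise again. Not single-peaked.
Group 2 (peak Zeta at position 1): ranking walks positions 1-2-3-4-5, expanding outward from the peak — single-peaked.
Group 3 (peak Theta at position 4): ranking walks positions 4-3-2-1-5, expanding outward from the peak — single-peaked.
Group 1 violates single-peakedness, so the profile is not single-peaked on this axis.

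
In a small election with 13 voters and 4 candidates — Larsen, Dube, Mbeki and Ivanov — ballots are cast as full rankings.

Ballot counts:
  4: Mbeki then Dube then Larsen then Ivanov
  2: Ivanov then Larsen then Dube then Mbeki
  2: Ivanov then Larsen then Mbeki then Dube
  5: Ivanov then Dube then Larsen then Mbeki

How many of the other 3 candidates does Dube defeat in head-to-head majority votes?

Dube against each rival (13 voters):
Dube–Larsen: Dube 9–4.
Dube vs Mbeki: 7 to 6, Dube.
Dube vs Ivanov: Dube is ranked higher on 4 ballots, Ivanov on 9. Ivanov wins 9–4.
Dube beats Larsen, Mbeki; loses to Ivanov — 2 pairwise wins.

2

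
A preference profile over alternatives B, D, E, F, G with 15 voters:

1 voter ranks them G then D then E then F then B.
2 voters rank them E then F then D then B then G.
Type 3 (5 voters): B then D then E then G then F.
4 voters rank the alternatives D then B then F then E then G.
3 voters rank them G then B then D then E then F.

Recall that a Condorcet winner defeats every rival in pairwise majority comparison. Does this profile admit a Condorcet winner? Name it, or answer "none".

B

Head-to-head results (15 voters):
B vs D: 5+3 = 8 for B, 7 for D — B by 8–7.
B vs E: B, 12–3.
B vs F: B is ranked higher on 5+4+3 = 12 ballots, F on 3. B wins 12–3.
B–G: B 11–4.
D vs E: D is ranked higher on 1+5+4+3 = 13 ballots, E on 2. D wins 13–2.
D vs F: D wins 13–2.
D–G: D 11–4.
E vs F: 1+2+5+3 = 11 for E, 4 for F — E by 11–4.
E vs G: E wins 11–4.
F vs G: 6 to 9, G.
B wins every pairwise contest, so B is the Condorcet winner.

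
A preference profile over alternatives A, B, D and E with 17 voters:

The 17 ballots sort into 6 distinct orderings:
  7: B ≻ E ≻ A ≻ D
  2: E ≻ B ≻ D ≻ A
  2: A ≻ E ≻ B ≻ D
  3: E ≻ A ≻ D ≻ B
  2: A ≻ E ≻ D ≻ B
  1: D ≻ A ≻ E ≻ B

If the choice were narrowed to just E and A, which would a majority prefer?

E

Ballots ranking E above A: 7 + 2 + 3 = 12.
Ballots ranking A above E: 17 − 12 = 5.
E wins the head-to-head 12–5.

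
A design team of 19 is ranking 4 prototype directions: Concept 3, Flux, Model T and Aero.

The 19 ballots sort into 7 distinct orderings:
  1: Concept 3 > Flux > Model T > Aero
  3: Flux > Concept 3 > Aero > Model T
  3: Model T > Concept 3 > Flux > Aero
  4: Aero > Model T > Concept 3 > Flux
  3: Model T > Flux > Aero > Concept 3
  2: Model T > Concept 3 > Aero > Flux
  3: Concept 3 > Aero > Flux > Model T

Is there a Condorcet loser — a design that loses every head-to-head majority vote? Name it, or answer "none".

none

Head-to-head results (19 engineers):
Concept 3 vs Flux: Concept 3 wins 13–6.
Concept 3 vs Model T: Concept 3 is ranked higher on 1+3+3 = 7 ballots, Model T on 12. Model T wins 12–7.
Concept 3 vs Aero: Concept 3 wins 12–7.
Flux vs Model T: Model T, 12–7.
Flux vs Aero: Flux wins 10–9.
Model T vs Aero: Aero wins 10–9.
Every design wins at least one matchup (Concept 3 beats Flux; Flux beats Aero; Model T beats Concept 3; Aero beats Model T), so there is no Condorcet loser.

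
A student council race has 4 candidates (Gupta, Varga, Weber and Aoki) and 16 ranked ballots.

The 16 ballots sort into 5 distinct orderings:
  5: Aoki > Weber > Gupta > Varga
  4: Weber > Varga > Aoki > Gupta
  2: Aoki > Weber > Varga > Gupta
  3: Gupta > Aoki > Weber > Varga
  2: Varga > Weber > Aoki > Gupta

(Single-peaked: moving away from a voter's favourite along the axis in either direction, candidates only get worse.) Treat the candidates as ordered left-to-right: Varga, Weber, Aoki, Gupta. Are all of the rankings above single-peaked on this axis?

Axis positions: Varga=1, Weber=2, Aoki=3, Gupta=4.
Faction 1 (peak Aoki at position 3): ranking walks positions 3-2-4-1, expanding outward from the peak — single-peaked.
Faction 2 (peak Weber at position 2): ranking walks positions 2-1-3-4, expanding outward from the peak — single-peaked.
Faction 3 (peak Aoki at position 3): ranking walks positions 3-2-1-4, expanding outward from the peak — single-peaked.
Faction 4 (peak Gupta at position 4): ranking walks positions 4-3-2-1, expanding outward from the peak — single-peaked.
Faction 5 (peak Varga at position 1): ranking walks positions 1-2-3-4, expanding outward from the peak — single-peaked.
Every ranking is single-peaked on this axis.

yes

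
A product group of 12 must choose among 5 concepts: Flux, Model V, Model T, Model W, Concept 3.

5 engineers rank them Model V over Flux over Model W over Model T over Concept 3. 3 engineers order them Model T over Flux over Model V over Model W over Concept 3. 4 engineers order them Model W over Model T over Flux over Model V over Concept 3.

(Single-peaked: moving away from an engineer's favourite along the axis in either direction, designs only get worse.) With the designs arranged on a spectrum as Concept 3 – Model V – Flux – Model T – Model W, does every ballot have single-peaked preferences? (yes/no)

Axis positions: Concept 3=1, Model V=2, Flux=3, Model T=4, Model W=5.
Type 1: ranking walks positions 2-3-5-4-1; Model W is ranked above Model T even though Model T lies between Model W and the peak Model V on the axis — preferences dip and rise again. Not single-peaked.
Type 2 (peak Model T at position 4): ranking walks positions 4-3-2-5-1, expanding outward from the peak — single-peaked.
Type 3 (peak Model W at position 5): ranking walks positions 5-4-3-2-1, expanding outward from the peak — single-peaked.
Type 1 violates single-peakedness, so the profile is not single-peaked on this axis.

no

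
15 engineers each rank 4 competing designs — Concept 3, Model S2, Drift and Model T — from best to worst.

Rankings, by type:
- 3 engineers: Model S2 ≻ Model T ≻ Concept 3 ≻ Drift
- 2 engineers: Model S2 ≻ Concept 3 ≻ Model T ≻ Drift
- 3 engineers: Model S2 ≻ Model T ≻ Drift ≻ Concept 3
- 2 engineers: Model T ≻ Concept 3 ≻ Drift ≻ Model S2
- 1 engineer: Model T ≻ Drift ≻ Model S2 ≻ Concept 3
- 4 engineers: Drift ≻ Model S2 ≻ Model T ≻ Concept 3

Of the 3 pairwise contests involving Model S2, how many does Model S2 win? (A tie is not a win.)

3

Model S2 against each rival (15 engineers):
Model S2 vs Concept 3: Model S2 preferred on 3+2+3+1+4 = 13 ballots; Model S2 wins 13–2.
Model S2–Drift: Model S2 8–7.
Model S2–Model T: Model S2 12–3.
Model S2 beats Concept 3, Drift, Model T — 3 pairwise wins.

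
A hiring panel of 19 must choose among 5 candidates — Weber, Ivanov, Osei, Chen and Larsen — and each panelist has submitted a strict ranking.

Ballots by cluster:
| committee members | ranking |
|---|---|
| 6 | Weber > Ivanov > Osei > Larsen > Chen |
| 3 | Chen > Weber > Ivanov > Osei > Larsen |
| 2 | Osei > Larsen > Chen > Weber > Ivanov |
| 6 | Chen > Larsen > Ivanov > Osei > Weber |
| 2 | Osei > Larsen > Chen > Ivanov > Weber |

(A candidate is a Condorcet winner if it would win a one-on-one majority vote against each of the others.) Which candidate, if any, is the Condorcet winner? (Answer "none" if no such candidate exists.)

Pairwise majorities:
Weber–Ivanov: Weber 11–8.
Weber vs Osei: Osei wins 10–9.
Weber vs Chen: Chen, 13–6.
Weber vs Larsen: Larsen, 10–9.
Ivanov–Osei: Ivanov 15–4.
Ivanov vs Chen: Chen wins 13–6.
Ivanov vs Larsen: Larsen wins 10–9.
Osei–Chen: Osei 10–9.
Osei vs Larsen: Osei, 13–6.
Chen vs Larsen: Larsen wins 10–9.
Each candidate drops at least one matchup (Weber loses to Osei; Ivanov loses to Weber; Osei loses to Ivanov; Chen loses to Osei; Larsen loses to Osei); the cycle Weber → Ivanov → Osei → Weber rules out a Condorcet winner.

none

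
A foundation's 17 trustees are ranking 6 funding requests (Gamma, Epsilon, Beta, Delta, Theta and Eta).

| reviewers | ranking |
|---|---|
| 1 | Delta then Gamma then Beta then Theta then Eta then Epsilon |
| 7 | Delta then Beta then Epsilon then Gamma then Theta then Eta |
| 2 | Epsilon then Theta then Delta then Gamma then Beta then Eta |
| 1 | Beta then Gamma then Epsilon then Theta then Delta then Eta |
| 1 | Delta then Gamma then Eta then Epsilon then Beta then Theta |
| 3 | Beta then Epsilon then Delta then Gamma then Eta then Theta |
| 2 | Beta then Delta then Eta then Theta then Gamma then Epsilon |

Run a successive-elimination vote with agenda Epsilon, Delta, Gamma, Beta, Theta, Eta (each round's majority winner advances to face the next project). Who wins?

Delta

Round 1: Epsilon vs Delta — 6–11, Delta advances.
Round 2: Delta vs Gamma — 16–1, Delta advances.
Round 3: Delta vs Beta — 11–6, Delta advances.
Round 4: Delta vs Theta — 14–3, Delta advances.
Round 5: Delta vs Eta — 17–0, Delta advances.
Delta survives the agenda.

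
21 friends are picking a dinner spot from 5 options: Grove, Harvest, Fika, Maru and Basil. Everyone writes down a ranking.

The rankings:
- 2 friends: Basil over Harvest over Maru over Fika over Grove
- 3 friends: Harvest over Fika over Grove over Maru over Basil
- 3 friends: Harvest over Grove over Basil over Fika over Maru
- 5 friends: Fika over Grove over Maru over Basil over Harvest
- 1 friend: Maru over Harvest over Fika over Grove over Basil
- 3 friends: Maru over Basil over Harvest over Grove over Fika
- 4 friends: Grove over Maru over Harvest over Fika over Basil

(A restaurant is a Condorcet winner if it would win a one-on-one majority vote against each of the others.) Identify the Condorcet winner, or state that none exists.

none

Head-to-head results (21 friends):
Grove vs Harvest: 5+4 = 9 for Grove, 12 for Harvest — Harvest by 12–9.
Grove vs Fika: Grove preferred on 3+3+4 = 10 ballots; Fika wins 11–10.
Grove vs Maru: Grove is ranked higher on 3+3+5+4 = 15 ballots, Maru on 6. Grove wins 15–6.
Grove vs Basil: Grove preferred on 3+3+5+1+4 = 16 ballots; Grove wins 16–5.
Harvest vs Fika: Harvest is ranked higher on 2+3+3+1+3+4 = 16 ballots, Fika on 5. Harvest wins 16–5.
Harvest vs Maru: 8 to 13, Maru.
Harvest vs Basil: Harvest preferred on 3+3+1+4 = 11 ballots; Harvest wins 11–10.
Fika vs Maru: 3+3+5 = 11 for Fika, 10 for Maru — Fika by 11–10.
Fika vs Basil: 13 to 8, Fika.
Maru vs Basil: 3+5+1+3+4 = 16 for Maru, 5 for Basil — Maru by 16–5.
Each restaurant drops at least one matchup (Grove loses to Harvest; Harvest loses to Maru; Fika loses to Harvest; Maru loses to Grove; Basil loses to Grove); the cycle Grove > Maru > Harvest > Grove rules out a Condorcet winner.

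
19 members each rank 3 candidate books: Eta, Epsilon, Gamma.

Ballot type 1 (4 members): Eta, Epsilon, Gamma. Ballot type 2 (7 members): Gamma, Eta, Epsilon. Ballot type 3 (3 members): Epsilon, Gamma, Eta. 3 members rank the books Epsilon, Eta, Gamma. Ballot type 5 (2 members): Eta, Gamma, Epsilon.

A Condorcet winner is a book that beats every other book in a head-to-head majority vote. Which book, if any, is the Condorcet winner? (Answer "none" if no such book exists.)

Pairwise majorities:
Eta vs Epsilon: Eta wins 13–6.
Eta vs Gamma: Gamma, 10–9.
Epsilon vs Gamma: Epsilon wins 10–9.
No book is unbeaten: Eta loses to Gamma; Epsilon loses to Eta; Gamma loses to Epsilon. In particular Eta beats Epsilon beats Gamma beats Eta is a majority cycle — no Condorcet winner exists.

none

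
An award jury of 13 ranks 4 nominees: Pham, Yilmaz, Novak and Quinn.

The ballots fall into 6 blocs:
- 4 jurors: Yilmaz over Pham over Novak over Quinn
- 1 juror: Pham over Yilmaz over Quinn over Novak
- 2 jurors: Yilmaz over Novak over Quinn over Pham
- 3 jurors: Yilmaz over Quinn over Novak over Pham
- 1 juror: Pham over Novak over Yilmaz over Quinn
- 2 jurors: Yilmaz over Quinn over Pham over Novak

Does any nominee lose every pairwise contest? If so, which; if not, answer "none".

Pairwise majorities:
Pham vs Yilmaz: Pham is ranked higher on 1+1 = 2 ballots, Yilmaz on 11. Yilmaz wins 11–2.
Pham vs Novak: Pham is ranked higher on 4+1+1+2 = 8 ballots, Novak on 5. Pham wins 8–5.
Pham vs Quinn: Quinn wins 7–6.
Yilmaz vs Novak: Yilmaz, 12–1.
Yilmaz vs Quinn: Yilmaz wins 13–0.
Novak vs Quinn: Novak preferred on 4+2+1 = 7 ballots; Novak wins 7–6.
Every nominee wins at least one matchup (Pham beats Novak; Yilmaz beats Pham; Novak beats Quinn; Quinn beats Pham), so there is no Condorcet loser.

none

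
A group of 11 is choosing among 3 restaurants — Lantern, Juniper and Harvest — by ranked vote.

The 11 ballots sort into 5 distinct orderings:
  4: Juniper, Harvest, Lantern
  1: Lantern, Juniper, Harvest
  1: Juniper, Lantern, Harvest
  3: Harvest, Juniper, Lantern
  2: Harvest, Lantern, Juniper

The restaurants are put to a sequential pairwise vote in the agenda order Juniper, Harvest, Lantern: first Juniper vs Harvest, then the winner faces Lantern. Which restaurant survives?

Juniper

Round 1: Juniper vs Harvest — 6–5, Juniper advances.
Round 2: Juniper vs Lantern — 8–3, Juniper advances.
Juniper survives the agenda.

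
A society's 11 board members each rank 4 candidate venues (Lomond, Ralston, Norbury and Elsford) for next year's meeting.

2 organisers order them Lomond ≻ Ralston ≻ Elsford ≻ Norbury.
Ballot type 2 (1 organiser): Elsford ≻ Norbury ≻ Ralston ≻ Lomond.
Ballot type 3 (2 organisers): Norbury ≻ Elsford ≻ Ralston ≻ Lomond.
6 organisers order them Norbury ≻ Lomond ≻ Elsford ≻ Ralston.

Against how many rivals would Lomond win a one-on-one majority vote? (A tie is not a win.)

Lomond against each rival (11 organisers):
Lomond vs Ralston: Lomond wins 8–3.
Lomond vs Norbury: 2 for Lomond, 9 for Norbury — Norbury by 9–2.
Lomond vs Elsford: Lomond wins 8–3.
Lomond beats Ralston, Elsford; loses to Norbury — 2 pairwise wins.

2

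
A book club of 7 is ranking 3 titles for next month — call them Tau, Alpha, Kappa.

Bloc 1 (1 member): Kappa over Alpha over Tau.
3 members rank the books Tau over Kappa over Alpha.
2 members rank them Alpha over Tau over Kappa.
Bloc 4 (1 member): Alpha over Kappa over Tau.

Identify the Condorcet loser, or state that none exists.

none

Pairwise majorities:
Tau vs Alpha: 3 for Tau, 4 for Alpha — Alpha by 4–3.
Tau vs Kappa: Tau is ranked higher on 3+2 = 5 ballots, Kappa on 2. Tau wins 5–2.
Alpha–Kappa: Kappa 4–3.
No book is winless: Tau beats Kappa; Alpha beats Tau; Kappa beats Alpha. There is no Condorcet loser.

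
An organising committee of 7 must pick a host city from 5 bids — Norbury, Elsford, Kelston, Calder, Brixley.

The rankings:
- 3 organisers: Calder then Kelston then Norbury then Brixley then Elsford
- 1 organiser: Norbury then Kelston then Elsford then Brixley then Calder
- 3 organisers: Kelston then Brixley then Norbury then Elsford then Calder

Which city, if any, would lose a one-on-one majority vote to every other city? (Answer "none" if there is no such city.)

Head-to-head results (7 organisers):
Norbury vs Elsford: Norbury, 7–0.
Norbury vs Kelston: Norbury preferred on 1 ballot; Kelston wins 6–1.
Norbury vs Calder: Norbury, 4–3.
Norbury vs Brixley: 3+1 = 4 for Norbury, 3 for Brixley — Norbury by 4–3.
Elsford vs Kelston: 0 to 7, Kelston.
Elsford vs Calder: Elsford is ranked higher on 1+3 = 4 ballots, Calder on 3. Elsford wins 4–3.
Elsford vs Brixley: Brixley wins 6–1.
Kelston vs Calder: Kelston wins 4–3.
Kelston vs Brixley: 3+1+3 = 7 for Kelston, 0 for Brixley — Kelston by 7–0.
Calder vs Brixley: Brixley wins 4–3.
Only Calder has no wins; Calder is the Condorcet loser.

Calder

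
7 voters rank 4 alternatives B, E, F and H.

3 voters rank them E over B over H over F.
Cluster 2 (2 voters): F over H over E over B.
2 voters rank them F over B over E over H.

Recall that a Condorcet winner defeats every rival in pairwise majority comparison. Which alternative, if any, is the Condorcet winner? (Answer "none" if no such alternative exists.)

F

Check each pair by majority over 7 ballots:
B vs E: E wins 5–2.
B vs F: F, 4–3.
B vs H: B wins 5–2.
E–F: F 4–3.
E vs H: 3+2 = 5 for E, 2 for H — E by 5–2.
F vs H: F wins 4–3.
F defeats every rival head-to-head and is the Condorcet winner.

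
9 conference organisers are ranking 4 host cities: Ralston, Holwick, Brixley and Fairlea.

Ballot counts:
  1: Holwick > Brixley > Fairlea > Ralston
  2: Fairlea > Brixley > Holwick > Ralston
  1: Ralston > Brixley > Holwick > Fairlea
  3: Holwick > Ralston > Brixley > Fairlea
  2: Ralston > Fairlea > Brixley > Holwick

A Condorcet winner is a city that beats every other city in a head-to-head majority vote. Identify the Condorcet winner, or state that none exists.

none

Head-to-head results (9 organisers):
Ralston–Holwick: Holwick 6–3.
Ralston–Brixley: Ralston 6–3.
Ralston vs Fairlea: Ralston wins 6–3.
Holwick vs Brixley: Brixley wins 5–4.
Holwick–Fairlea: Holwick 5–4.
Brixley vs Fairlea: Brixley, 5–4.
Each city drops at least one matchup (Ralston loses to Holwick; Holwick loses to Brixley; Brixley loses to Ralston; Fairlea loses to Ralston); the cycle Ralston → Brixley → Holwick → Ralston rules out a Condorcet winner.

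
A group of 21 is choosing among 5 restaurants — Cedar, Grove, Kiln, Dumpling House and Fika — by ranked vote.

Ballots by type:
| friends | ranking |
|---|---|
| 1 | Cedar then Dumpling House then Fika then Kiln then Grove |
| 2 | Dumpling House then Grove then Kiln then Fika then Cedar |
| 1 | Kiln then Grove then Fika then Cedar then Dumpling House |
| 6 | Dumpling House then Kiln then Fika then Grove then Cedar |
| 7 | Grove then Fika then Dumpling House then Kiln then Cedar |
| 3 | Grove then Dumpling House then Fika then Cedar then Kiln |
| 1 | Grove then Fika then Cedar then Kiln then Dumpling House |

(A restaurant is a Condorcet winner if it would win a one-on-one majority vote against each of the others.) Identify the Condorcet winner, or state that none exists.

Head-to-head results (21 friends):
Cedar–Grove: Grove 20–1.
Cedar vs Kiln: Kiln, 16–5.
Cedar vs Dumpling House: Dumpling House, 18–3.
Cedar–Fika: Fika 20–1.
Grove vs Kiln: Grove wins 13–8.
Grove vs Dumpling House: Grove, 12–9.
Grove vs Fika: Grove, 14–7.
Kiln vs Dumpling House: Dumpling House wins 19–2.
Kiln–Fika: Fika 12–9.
Dumpling House–Fika: Dumpling House 12–9.
Grove defeats every rival head-to-head and is the Condorcet winner.

Grove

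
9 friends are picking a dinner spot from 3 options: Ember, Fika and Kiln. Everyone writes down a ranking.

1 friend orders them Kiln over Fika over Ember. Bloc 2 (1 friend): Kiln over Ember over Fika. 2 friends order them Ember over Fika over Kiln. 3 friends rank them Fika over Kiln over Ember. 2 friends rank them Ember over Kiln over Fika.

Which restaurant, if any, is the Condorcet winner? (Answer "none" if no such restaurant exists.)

Head-to-head results (9 friends):
Ember vs Fika: 1+2+2 = 5 for Ember, 4 for Fika — Ember by 5–4.
Ember vs Kiln: 2+2 = 4 for Ember, 5 for Kiln — Kiln by 5–4.
Fika vs Kiln: Fika preferred on 2+3 = 5 ballots; Fika wins 5–4.
Every restaurant loses at least once (Ember loses to Kiln; Fika loses to Ember; Kiln loses to Fika). The majority relation contains the cycle Ember → Fika → Kiln → Ember, so there is no Condorcet winner.

none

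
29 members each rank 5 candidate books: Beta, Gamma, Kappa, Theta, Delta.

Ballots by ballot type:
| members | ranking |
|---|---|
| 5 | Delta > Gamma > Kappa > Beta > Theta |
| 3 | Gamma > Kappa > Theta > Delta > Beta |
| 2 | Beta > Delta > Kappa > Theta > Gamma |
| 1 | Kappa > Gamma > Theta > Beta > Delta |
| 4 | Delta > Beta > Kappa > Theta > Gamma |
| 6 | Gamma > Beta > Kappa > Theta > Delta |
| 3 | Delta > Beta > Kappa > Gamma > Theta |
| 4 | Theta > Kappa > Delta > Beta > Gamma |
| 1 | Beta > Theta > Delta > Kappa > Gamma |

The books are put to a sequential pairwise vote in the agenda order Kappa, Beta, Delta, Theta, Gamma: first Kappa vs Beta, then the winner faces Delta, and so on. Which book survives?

Round 1: Kappa vs Beta — 13–16, Beta advances.
Round 2: Beta vs Delta — 10–19, Delta advances.
Round 3: Delta vs Theta — 14–15, Theta advances.
Round 4: Theta vs Gamma — 11–18, Gamma advances.
Gamma survives the agenda.

Gamma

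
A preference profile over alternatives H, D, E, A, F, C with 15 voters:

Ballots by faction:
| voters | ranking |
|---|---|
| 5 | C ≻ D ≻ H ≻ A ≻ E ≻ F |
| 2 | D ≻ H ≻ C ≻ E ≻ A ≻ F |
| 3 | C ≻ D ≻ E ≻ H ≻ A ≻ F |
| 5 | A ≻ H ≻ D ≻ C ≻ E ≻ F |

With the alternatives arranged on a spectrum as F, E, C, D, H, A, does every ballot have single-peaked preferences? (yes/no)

yes

Axis positions: F=1, E=2, C=3, D=4, H=5, A=6.
Faction 1 (peak C at position 3): ranking walks positions 3-4-5-6-2-1, expanding outward from the peak — single-peaked.
Faction 2 (peak D at position 4): ranking walks positions 4-5-3-2-6-1, expanding outward from the peak — single-peaked.
Faction 3 (peak C at position 3): ranking walks positions 3-4-2-5-6-1, expanding outward from the peak — single-peaked.
Faction 4 (peak A at position 6): ranking walks positions 6-5-4-3-2-1, expanding outward from the peak — single-peaked.
Every ranking is single-peaked on this axis.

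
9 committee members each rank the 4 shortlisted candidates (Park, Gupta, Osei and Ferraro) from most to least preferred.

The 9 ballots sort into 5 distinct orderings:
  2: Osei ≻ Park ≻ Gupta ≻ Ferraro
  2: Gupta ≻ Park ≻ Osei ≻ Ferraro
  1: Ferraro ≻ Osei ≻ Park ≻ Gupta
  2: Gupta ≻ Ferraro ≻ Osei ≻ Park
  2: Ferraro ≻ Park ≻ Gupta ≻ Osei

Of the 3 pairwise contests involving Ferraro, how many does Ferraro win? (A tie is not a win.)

Ferraro against each rival (9 committee members):
Ferraro vs Park: 1+2+2 = 5 for Ferraro, 4 for Park — Ferraro by 5–4.
Ferraro vs Gupta: Gupta, 6–3.
Ferraro vs Osei: Ferraro wins 5–4.
Ferraro beats Park, Osei; loses to Gupta — 2 pairwise wins.

2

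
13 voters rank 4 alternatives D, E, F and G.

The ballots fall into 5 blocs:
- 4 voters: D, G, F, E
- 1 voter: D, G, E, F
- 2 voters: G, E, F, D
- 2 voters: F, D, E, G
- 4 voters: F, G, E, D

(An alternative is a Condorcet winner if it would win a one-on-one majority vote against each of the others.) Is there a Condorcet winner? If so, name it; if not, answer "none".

none

Check each pair by majority over 13 ballots:
D vs E: 4+1+2 = 7 for D, 6 for E — D by 7–6.
D vs F: 5 to 8, F.
D vs G: 7 to 6, D.
E vs F: 1+2 = 3 for E, 10 for F — F by 10–3.
E vs G: E is ranked higher on 2 ballots, G on 11. G wins 11–2.
F vs G: F preferred on 2+4 = 6 ballots; G wins 7–6.
No alternative is unbeaten: D loses to F; E loses to D; F loses to G; G loses to D. In particular D → G → F → D is a majority cycle — no Condorcet winner exists.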